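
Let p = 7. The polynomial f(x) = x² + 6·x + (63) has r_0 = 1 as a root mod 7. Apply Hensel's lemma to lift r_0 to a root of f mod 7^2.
r_1 = 29 (mod 49)

Hensel: r_{i+1} = r_i − f(r_i)·(f′(r_i))^{-1} mod 7^{i+2}, f′(x) = 2x + 6. Iterate:
  r_0 = 1 (mod 7)
  r_1 = 29 (mod 49)
Final: r = 29 satisfies f(r) ≡ 0 mod 7^2.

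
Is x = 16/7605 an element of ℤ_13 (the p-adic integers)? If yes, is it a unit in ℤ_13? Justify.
x ∉ ℤ_13 (v_13(x) = -2 < 0)

ℤ_13 = {x ∈ ℚ_13 : v_13(x) ≥ 0} and ℤ_13^× = {x ∈ ℤ_13 : v_13(x) = 0}. Here v_13(16/7605) = v_13(num) − v_13(den) = -2; compare against these criteria.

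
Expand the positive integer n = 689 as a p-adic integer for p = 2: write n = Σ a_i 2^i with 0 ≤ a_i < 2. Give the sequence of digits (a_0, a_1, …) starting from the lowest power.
(a_0, a_1, …) = (1, 0, 0, 0, 1, 1, 0, 1, 0, 1)

Repeated division by 2 gives the digits low-to-high: 689 = 1 + 1·2^4 + 1·2^5 + 1·2^7 + 1·2^9. Digit sequence: (1, 0, 0, 0, 1, 1, 0, 1, 0, 1).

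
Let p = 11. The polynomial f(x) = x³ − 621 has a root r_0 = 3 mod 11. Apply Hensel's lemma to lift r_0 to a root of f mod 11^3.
r_2 = 751 (mod 1331)

Hensel: r_{i+1} = r_i − f(r_i)/f′(r_i) mod 11^{i+2}, where f′(x) = 3x². Iterate:
  r_0 = 3 (mod 11)
  r_1 = 25 (mod 121)
  r_2 = 751 (mod 1331)
Final: r = 751 with f(r) ≡ 0 mod 11^3.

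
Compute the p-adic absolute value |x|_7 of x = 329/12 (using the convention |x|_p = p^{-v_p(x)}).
|329/12|_7 = 1/7

Step 1 — compute v_7(x) by factoring powers of 7 out of the numerator and denominator: v_7(329/12) = 1. Step 2 — apply |x|_p = p^{-v_p(x)} = 7^{-1} = 1/7.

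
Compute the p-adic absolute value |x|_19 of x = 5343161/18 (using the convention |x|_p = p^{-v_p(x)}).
|5343161/18|_19 = 1/130321

Step 1 — compute v_19(x) by factoring powers of 19 out of the numerator and denominator: v_19(5343161/18) = 4. Step 2 — apply |x|_p = p^{-v_p(x)} = 19^{-4} = 1/130321.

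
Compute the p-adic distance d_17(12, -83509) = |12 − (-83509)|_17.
d_17(12, -83509) = 1/83521

Step 1 — x − y = 12 − (-83509) = 83521. Step 2 — v_17(83521) = 4 (factor: 83521 = (17^4 · 1); the sign does not affect v_p). Step 3 — |x − y|_17 = 17^{-4} = 1/83521.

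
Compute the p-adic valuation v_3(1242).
v_3(1242) = 3

v_3(n) is the largest exponent k such that 3^k divides n. Factor out: 1242 = 3^3 · 46. (Sign doesn't affect v_p.) So v_3(1242) = 3.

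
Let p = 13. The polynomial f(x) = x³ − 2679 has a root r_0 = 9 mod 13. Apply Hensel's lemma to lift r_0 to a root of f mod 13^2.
r_1 = 113 (mod 169)

Hensel: r_{i+1} = r_i − f(r_i)/f′(r_i) mod 13^{i+2}, where f′(x) = 3x². Iterate:
  r_0 = 9 (mod 13)
  r_1 = 113 (mod 169)
Final: r = 113 with f(r) ≡ 0 mod 13^2.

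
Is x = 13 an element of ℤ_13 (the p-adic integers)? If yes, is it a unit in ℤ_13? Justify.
x ∈ ℤ_13 but not a unit; v_13(x) = 1 > 0

ℤ_13 = {x ∈ ℚ_13 : v_13(x) ≥ 0} and ℤ_13^× = {x ∈ ℤ_13 : v_13(x) = 0}. Here v_13(13) = v_13(num) − v_13(den) = 1; compare against these criteria.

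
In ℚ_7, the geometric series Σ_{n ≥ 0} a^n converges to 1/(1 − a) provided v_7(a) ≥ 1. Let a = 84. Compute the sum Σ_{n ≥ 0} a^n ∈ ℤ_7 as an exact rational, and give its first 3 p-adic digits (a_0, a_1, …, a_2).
Σ a^n = 1/(1 − a) = -1/83;  first 3 digits = (1, 5, 5)

v_7(a) = 1 ≥ 1, so the series converges in ℤ_7 to 1/(1 − a) = 1/(1 − 84) = -1/83. Expand this rational in ℤ_7: compute digits iteratively via d_i = x_i mod 7, x_{i+1} = (x_i − d_i)/7. The first 3 digits are (1, 5, 5).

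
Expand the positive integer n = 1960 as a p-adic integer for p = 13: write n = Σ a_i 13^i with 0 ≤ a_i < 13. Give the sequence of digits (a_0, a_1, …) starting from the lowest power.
(a_0, a_1, …) = (10, 7, 11)

Repeated division by 13 gives the digits low-to-high: 1960 = 10 + 7·13^1 + 11·13^2. Digit sequence: (10, 7, 11).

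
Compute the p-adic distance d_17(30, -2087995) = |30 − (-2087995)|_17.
d_17(30, -2087995) = 1/83521

Step 1 — x − y = 30 − (-2087995) = 2088025. Step 2 — v_17(2088025) = 4 (factor: 2088025 = (17^4 · 25); the sign does not affect v_p). Step 3 — |x − y|_17 = 17^{-4} = 1/83521.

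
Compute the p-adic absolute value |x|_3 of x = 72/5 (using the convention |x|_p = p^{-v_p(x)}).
|72/5|_3 = 1/9

Step 1 — compute v_3(x) by factoring powers of 3 out of the numerator and denominator: v_3(72/5) = 2. Step 2 — apply |x|_p = p^{-v_p(x)} = 3^{-2} = 1/9.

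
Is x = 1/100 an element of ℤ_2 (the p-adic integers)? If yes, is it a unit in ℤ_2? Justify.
x ∉ ℤ_2 (v_2(x) = -2 < 0)

ℤ_2 = {x ∈ ℚ_2 : v_2(x) ≥ 0} and ℤ_2^× = {x ∈ ℤ_2 : v_2(x) = 0}. Here v_2(1/100) = v_2(num) − v_2(den) = -2; compare against these criteria.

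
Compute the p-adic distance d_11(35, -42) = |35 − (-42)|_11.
d_11(35, -42) = 1/11

Step 1 — x − y = 35 − (-42) = 77. Step 2 — v_11(77) = 1 (factor: 77 = (11^1 · 7); the sign does not affect v_p). Step 3 — |x − y|_11 = 11^{-1} = 1/11.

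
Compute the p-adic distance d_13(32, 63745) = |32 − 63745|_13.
d_13(32, 63745) = 1/2197

Step 1 — x − y = 32 − 63745 = -63713. Step 2 — v_13(-63713) = 3 (factor: -63713 = −(13^3 · 29); the sign does not affect v_p). Step 3 — |x − y|_13 = 13^{-3} = 1/2197.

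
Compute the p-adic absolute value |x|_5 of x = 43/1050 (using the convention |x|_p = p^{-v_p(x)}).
|43/1050|_5 = 25

Step 1 — compute v_5(x) by factoring powers of 5 out of the numerator and denominator: v_5(43/1050) = -2. Step 2 — apply |x|_p = p^{-v_p(x)} = 5^{2} = 25.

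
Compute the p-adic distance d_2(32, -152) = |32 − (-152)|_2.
d_2(32, -152) = 1/8

Step 1 — x − y = 32 − (-152) = 184. Step 2 — v_2(184) = 3 (factor: 184 = (2^3 · 23); the sign does not affect v_p). Step 3 — |x − y|_2 = 2^{-3} = 1/8.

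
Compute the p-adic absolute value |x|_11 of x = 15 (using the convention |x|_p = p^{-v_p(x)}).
|15|_11 = 1

Step 1 — compute v_11(x) by factoring powers of 11 out of the numerator and denominator: v_11(15) = 0. Step 2 — apply |x|_p = p^{-v_p(x)} = 11^{0} = 1.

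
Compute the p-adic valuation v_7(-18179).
v_7(-18179) = 3

v_7(n) is the largest exponent k such that 7^k divides n. Factor out: -18179 = -7^3 · 53. (Sign doesn't affect v_p.) So v_7(-18179) = 3.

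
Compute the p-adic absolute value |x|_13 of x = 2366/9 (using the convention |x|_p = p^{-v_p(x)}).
|2366/9|_13 = 1/169

Step 1 — compute v_13(x) by factoring powers of 13 out of the numerator and denominator: v_13(2366/9) = 2. Step 2 — apply |x|_p = p^{-v_p(x)} = 13^{-2} = 1/169.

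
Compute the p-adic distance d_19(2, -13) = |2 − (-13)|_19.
d_19(2, -13) = 1

Step 1 — x − y = 2 − (-13) = 15. Step 2 — v_19(15) = 0 (factor: 15 = (19^0 · 15); the sign does not affect v_p). Step 3 — |x − y|_19 = 19^{0} = 1.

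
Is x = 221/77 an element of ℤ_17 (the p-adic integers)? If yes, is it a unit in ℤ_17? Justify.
x ∈ ℤ_17 but not a unit; v_17(x) = 1 > 0

ℤ_17 = {x ∈ ℚ_17 : v_17(x) ≥ 0} and ℤ_17^× = {x ∈ ℤ_17 : v_17(x) = 0}. Here v_17(221/77) = v_17(num) − v_17(den) = 1; compare against these criteria.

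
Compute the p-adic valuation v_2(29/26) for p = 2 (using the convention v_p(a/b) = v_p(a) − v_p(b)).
v_2(29/26) = -1

Factor powers of 2 from the numerator and denominator of the reduced fraction: 29 = 2^0 · 29 and 26 = 2^1 · 13. Apply v_p(a/b) = v_p(a) − v_p(b): v_2(29/26) = 0 − 1 = -1.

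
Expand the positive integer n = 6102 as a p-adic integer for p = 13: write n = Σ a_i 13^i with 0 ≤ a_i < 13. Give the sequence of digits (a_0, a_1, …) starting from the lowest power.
(a_0, a_1, …) = (5, 1, 10, 2)

Repeated division by 13 gives the digits low-to-high: 6102 = 5 + 1·13^1 + 10·13^2 + 2·13^3. Digit sequence: (5, 1, 10, 2).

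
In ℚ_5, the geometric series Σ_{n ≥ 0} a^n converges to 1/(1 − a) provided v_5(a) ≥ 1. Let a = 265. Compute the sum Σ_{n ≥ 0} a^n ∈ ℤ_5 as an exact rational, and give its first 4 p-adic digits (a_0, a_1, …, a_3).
Σ a^n = 1/(1 − a) = -1/264;  first 4 digits = (1, 3, 4, 0)

v_5(a) = 1 ≥ 1, so the series converges in ℤ_5 to 1/(1 − a) = 1/(1 − 265) = -1/264. Expand this rational in ℤ_5: compute digits iteratively via d_i = x_i mod 5, x_{i+1} = (x_i − d_i)/5. The first 4 digits are (1, 3, 4, 0).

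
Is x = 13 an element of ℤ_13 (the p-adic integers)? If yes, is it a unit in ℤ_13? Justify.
x ∈ ℤ_13 but not a unit; v_13(x) = 1 > 0

ℤ_13 = {x ∈ ℚ_13 : v_13(x) ≥ 0} and ℤ_13^× = {x ∈ ℤ_13 : v_13(x) = 0}. Here v_13(13) = v_13(num) − v_13(den) = 1; compare against these criteria.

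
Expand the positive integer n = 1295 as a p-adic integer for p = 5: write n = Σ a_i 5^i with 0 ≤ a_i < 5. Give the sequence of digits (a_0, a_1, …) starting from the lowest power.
(a_0, a_1, …) = (0, 4, 1, 0, 2)

Repeated division by 5 gives the digits low-to-high: 1295 = 4·5^1 + 1·5^2 + 2·5^4. Digit sequence: (0, 4, 1, 0, 2).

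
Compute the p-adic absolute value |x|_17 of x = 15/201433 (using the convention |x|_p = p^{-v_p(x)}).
|15/201433|_17 = 4913

Step 1 — compute v_17(x) by factoring powers of 17 out of the numerator and denominator: v_17(15/201433) = -3. Step 2 — apply |x|_p = p^{-v_p(x)} = 17^{3} = 4913.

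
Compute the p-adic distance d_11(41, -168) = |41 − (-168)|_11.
d_11(41, -168) = 1/11

Step 1 — x − y = 41 − (-168) = 209. Step 2 — v_11(209) = 1 (factor: 209 = (11^1 · 19); the sign does not affect v_p). Step 3 — |x − y|_11 = 11^{-1} = 1/11.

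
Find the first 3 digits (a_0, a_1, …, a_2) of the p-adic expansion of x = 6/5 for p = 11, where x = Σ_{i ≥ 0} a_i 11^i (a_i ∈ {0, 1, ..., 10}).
(a_0, …, a_2) = (10, 8, 8)

v_11(6/5) = 0 (numerator and denominator both coprime to 11), so x ∈ ℤ_11^×. Compute digits iteratively via a_i = x_i mod 11, x_{i+1} = (x_i − a_i)/11, with x_0 = x:
  x_0 = 6/5;  a_0 = 10;  x_1 = (x_0 − 10)/11 = -4/5
  x_1 = -4/5;  a_1 = 8;  x_2 = (x_1 − 8)/11 = -4/5
  x_2 = -4/5;  a_2 = 8;  x_3 = (x_2 − 8)/11 = -4/5
Digits: (10, 8, 8).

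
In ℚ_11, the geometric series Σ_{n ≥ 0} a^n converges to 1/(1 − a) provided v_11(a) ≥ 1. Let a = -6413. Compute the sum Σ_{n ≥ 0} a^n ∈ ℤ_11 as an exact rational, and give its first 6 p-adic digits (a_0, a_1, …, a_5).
Σ a^n = 1/(1 − a) = 1/6414;  first 6 digits = (1, 0, 2, 6, 3, 2)

v_11(a) = 2 ≥ 1, so the series converges in ℤ_11 to 1/(1 − a) = 1/(1 − (-6413)) = 1/6414. Expand this rational in ℤ_11: compute digits iteratively via d_i = x_i mod 11, x_{i+1} = (x_i − d_i)/11. The first 6 digits are (1, 0, 2, 6, 3, 2).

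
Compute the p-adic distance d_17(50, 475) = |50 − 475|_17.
d_17(50, 475) = 1/17

Step 1 — x − y = 50 − 475 = -425. Step 2 — v_17(-425) = 1 (factor: -425 = −(17^1 · 25); the sign does not affect v_p). Step 3 — |x − y|_17 = 17^{-1} = 1/17.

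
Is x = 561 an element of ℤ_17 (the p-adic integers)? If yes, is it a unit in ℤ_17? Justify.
x ∈ ℤ_17 but not a unit; v_17(x) = 1 > 0

ℤ_17 = {x ∈ ℚ_17 : v_17(x) ≥ 0} and ℤ_17^× = {x ∈ ℤ_17 : v_17(x) = 0}. Here v_17(561) = v_17(num) − v_17(den) = 1; compare against these criteria.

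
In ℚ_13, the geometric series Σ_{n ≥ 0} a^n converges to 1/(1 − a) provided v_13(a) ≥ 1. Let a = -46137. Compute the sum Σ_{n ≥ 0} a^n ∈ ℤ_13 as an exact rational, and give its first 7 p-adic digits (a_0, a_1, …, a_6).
Σ a^n = 1/(1 − a) = 1/46138;  first 7 digits = (1, 0, 0, 5, 11, 12, 11)

v_13(a) = 3 ≥ 1, so the series converges in ℤ_13 to 1/(1 − a) = 1/(1 − (-46137)) = 1/46138. Expand this rational in ℤ_13: compute digits iteratively via d_i = x_i mod 13, x_{i+1} = (x_i − d_i)/13. The first 7 digits are (1, 0, 0, 5, 11, 12, 11).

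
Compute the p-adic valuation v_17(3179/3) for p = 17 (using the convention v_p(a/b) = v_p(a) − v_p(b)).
v_17(3179/3) = 2

Factor powers of 17 from the numerator and denominator of the reduced fraction: 3179 = 17^2 · 11 and 3 = 17^0 · 3. Apply v_p(a/b) = v_p(a) − v_p(b): v_17(3179/3) = 2 − 0 = 2.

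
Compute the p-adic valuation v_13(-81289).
v_13(-81289) = 3

v_13(n) is the largest exponent k such that 13^k divides n. Factor out: -81289 = -13^3 · 37. (Sign doesn't affect v_p.) So v_13(-81289) = 3.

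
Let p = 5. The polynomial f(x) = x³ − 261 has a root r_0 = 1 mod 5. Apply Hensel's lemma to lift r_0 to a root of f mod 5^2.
r_1 = 21 (mod 25)

Hensel: r_{i+1} = r_i − f(r_i)/f′(r_i) mod 5^{i+2}, where f′(x) = 3x². Iterate:
  r_0 = 1 (mod 5)
  r_1 = 21 (mod 25)
Final: r = 21 with f(r) ≡ 0 mod 5^2.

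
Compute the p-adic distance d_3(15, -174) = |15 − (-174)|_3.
d_3(15, -174) = 1/27

Step 1 — x − y = 15 − (-174) = 189. Step 2 — v_3(189) = 3 (factor: 189 = (3^3 · 7); the sign does not affect v_p). Step 3 — |x − y|_3 = 3^{-3} = 1/27.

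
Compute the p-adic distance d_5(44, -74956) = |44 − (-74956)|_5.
d_5(44, -74956) = 1/3125

Step 1 — x − y = 44 − (-74956) = 75000. Step 2 — v_5(75000) = 5 (factor: 75000 = (5^5 · 24); the sign does not affect v_p). Step 3 — |x − y|_5 = 5^{-5} = 1/3125.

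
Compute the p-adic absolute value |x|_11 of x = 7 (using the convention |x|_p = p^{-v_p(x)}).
|7|_11 = 1

Step 1 — compute v_11(x) by factoring powers of 11 out of the numerator and denominator: v_11(7) = 0. Step 2 — apply |x|_p = p^{-v_p(x)} = 11^{0} = 1.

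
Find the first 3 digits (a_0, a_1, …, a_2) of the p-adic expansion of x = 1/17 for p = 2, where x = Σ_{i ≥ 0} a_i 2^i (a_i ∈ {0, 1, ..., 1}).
(a_0, …, a_2) = (1, 0, 0)

v_2(1/17) = 0 (numerator and denominator both coprime to 2), so x ∈ ℤ_2^×. Compute digits iteratively via a_i = x_i mod 2, x_{i+1} = (x_i − a_i)/2, with x_0 = x:
  x_0 = 1/17;  a_0 = 1;  x_1 = (x_0 − 1)/2 = -8/17
  x_1 = -8/17;  a_1 = 0;  x_2 = (x_1 − 0)/2 = -4/17
  x_2 = -4/17;  a_2 = 0;  x_3 = (x_2 − 0)/2 = -2/17
Digits: (1, 0, 0).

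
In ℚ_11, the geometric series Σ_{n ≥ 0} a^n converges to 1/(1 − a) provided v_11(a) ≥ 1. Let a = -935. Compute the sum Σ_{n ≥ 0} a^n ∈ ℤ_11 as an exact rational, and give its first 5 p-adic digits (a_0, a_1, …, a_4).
Σ a^n = 1/(1 − a) = 1/936;  first 5 digits = (1, 3, 1, 1, 4)

v_11(a) = 1 ≥ 1, so the series converges in ℤ_11 to 1/(1 − a) = 1/(1 − (-935)) = 1/936. Expand this rational in ℤ_11: compute digits iteratively via d_i = x_i mod 11, x_{i+1} = (x_i − d_i)/11. The first 5 digits are (1, 3, 1, 1, 4).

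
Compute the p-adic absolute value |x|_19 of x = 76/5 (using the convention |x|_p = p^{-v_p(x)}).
|76/5|_19 = 1/19

Step 1 — compute v_19(x) by factoring powers of 19 out of the numerator and denominator: v_19(76/5) = 1. Step 2 — apply |x|_p = p^{-v_p(x)} = 19^{-1} = 1/19.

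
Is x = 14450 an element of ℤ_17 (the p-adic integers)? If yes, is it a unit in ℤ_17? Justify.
x ∈ ℤ_17 but not a unit; v_17(x) = 2 > 0

ℤ_17 = {x ∈ ℚ_17 : v_17(x) ≥ 0} and ℤ_17^× = {x ∈ ℤ_17 : v_17(x) = 0}. Here v_17(14450) = v_17(num) − v_17(den) = 2; compare against these criteria.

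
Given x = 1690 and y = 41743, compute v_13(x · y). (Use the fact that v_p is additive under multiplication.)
v_13(70545670) = 5

v_p(x) = 2 (factor: 1690 = 13^2 · 10); v_p(y) = 3 (factor: 41743 = 13^3 · 19). Additivity: v_p(xy) = v_p(x) + v_p(y) = 2 + 3 = 5. (Direct check: xy = 70545670 = 13^5 · (190).)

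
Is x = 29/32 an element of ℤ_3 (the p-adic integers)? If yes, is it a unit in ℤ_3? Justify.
x ∈ ℤ_3^× (unit); v_3(x) = 0

ℤ_3 = {x ∈ ℚ_3 : v_3(x) ≥ 0} and ℤ_3^× = {x ∈ ℤ_3 : v_3(x) = 0}. Here v_3(29/32) = v_3(num) − v_3(den) = 0; compare against these criteria.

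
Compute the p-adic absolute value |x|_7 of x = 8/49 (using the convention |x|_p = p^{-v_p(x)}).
|8/49|_7 = 49

Step 1 — compute v_7(x) by factoring powers of 7 out of the numerator and denominator: v_7(8/49) = -2. Step 2 — apply |x|_p = p^{-v_p(x)} = 7^{2} = 49.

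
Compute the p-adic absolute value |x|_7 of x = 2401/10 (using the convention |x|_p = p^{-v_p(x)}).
|2401/10|_7 = 1/2401

Step 1 — compute v_7(x) by factoring powers of 7 out of the numerator and denominator: v_7(2401/10) = 4. Step 2 — apply |x|_p = p^{-v_p(x)} = 7^{-4} = 1/2401.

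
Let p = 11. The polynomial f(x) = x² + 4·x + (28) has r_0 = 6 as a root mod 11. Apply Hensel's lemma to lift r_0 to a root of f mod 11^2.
r_1 = 61 (mod 121)

Hensel: r_{i+1} = r_i − f(r_i)·(f′(r_i))^{-1} mod 11^{i+2}, f′(x) = 2x + 4. Iterate:
  r_0 = 6 (mod 11)
  r_1 = 61 (mod 121)
Final: r = 61 satisfies f(r) ≡ 0 mod 11^2.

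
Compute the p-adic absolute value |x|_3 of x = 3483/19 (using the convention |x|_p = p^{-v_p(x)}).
|3483/19|_3 = 1/81

Step 1 — compute v_3(x) by factoring powers of 3 out of the numerator and denominator: v_3(3483/19) = 4. Step 2 — apply |x|_p = p^{-v_p(x)} = 3^{-4} = 1/81.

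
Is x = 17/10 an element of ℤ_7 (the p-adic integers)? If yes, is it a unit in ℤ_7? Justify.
x ∈ ℤ_7^× (unit); v_7(x) = 0

ℤ_7 = {x ∈ ℚ_7 : v_7(x) ≥ 0} and ℤ_7^× = {x ∈ ℤ_7 : v_7(x) = 0}. Here v_7(17/10) = v_7(num) − v_7(den) = 0; compare against these criteria.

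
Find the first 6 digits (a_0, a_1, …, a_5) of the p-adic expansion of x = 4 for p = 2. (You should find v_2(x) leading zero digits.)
(a_0, …, a_5) = (0, 0, 1, 0, 0, 0)

v_2(4) = 2, so a_0 = ... = a_1 = 0. Factor out: x = 2^2 · u with u = 1 a unit in ℤ_2. Expand u iteratively via a_{v+i} = u_i mod 2, u_{i+1} = (u_i − a_{v+i})/2:
  u_0 = 1;  a_2 = 1;  u_1 = (u_0 − 1)/2 = 0
  u_1 = 0;  a_3 = 0;  u_2 = (u_1 − 0)/2 = 0
  u_2 = 0;  a_4 = 0;  u_3 = (u_2 − 0)/2 = 0
  u_3 = 0;  a_5 = 0;  u_4 = (u_3 − 0)/2 = 0
Digits: (0, 0, 1, 0, 0, 0).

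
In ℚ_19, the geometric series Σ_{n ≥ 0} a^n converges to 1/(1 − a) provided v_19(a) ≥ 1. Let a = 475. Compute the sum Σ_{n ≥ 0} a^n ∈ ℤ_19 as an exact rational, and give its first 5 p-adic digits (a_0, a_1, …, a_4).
Σ a^n = 1/(1 − a) = -1/474;  first 5 digits = (1, 6, 18, 1, 11)

v_19(a) = 1 ≥ 1, so the series converges in ℤ_19 to 1/(1 − a) = 1/(1 − 475) = -1/474. Expand this rational in ℤ_19: compute digits iteratively via d_i = x_i mod 19, x_{i+1} = (x_i − d_i)/19. The first 5 digits are (1, 6, 18, 1, 11).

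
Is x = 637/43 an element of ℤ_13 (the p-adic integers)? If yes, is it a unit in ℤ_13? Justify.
x ∈ ℤ_13 but not a unit; v_13(x) = 1 > 0

ℤ_13 = {x ∈ ℚ_13 : v_13(x) ≥ 0} and ℤ_13^× = {x ∈ ℤ_13 : v_13(x) = 0}. Here v_13(637/43) = v_13(num) − v_13(den) = 1; compare against these criteria.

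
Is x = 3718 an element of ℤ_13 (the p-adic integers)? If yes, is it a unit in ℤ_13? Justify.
x ∈ ℤ_13 but not a unit; v_13(x) = 2 > 0

ℤ_13 = {x ∈ ℚ_13 : v_13(x) ≥ 0} and ℤ_13^× = {x ∈ ℤ_13 : v_13(x) = 0}. Here v_13(3718) = v_13(num) − v_13(den) = 2; compare against these criteria.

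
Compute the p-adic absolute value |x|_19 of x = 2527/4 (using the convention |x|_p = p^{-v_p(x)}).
|2527/4|_19 = 1/361

Step 1 — compute v_19(x) by factoring powers of 19 out of the numerator and denominator: v_19(2527/4) = 2. Step 2 — apply |x|_p = p^{-v_p(x)} = 19^{-2} = 1/361.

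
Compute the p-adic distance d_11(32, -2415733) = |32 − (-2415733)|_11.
d_11(32, -2415733) = 1/161051

Step 1 — x − y = 32 − (-2415733) = 2415765. Step 2 — v_11(2415765) = 5 (factor: 2415765 = (11^5 · 15); the sign does not affect v_p). Step 3 — |x − y|_11 = 11^{-5} = 1/161051.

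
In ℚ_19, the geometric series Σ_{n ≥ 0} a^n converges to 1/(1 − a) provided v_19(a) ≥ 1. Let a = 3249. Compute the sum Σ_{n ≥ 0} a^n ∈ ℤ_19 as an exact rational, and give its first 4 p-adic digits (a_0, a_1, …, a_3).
Σ a^n = 1/(1 − a) = -1/3248;  first 4 digits = (1, 0, 9, 0)

v_19(a) = 2 ≥ 1, so the series converges in ℤ_19 to 1/(1 − a) = 1/(1 − 3249) = -1/3248. Expand this rational in ℤ_19: compute digits iteratively via d_i = x_i mod 19, x_{i+1} = (x_i − d_i)/19. The first 4 digits are (1, 0, 9, 0).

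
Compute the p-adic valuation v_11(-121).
v_11(-121) = 2

v_11(n) is the largest exponent k such that 11^k divides n. Factor out: -121 = -11^2 · 1. (Sign doesn't affect v_p.) So v_11(-121) = 2.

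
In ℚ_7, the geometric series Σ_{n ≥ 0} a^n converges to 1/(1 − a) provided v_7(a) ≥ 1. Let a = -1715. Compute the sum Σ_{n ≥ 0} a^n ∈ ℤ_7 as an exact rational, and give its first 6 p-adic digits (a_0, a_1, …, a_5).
Σ a^n = 1/(1 − a) = 1/1716;  first 6 digits = (1, 0, 0, 2, 6, 6)

v_7(a) = 3 ≥ 1, so the series converges in ℤ_7 to 1/(1 − a) = 1/(1 − (-1715)) = 1/1716. Expand this rational in ℤ_7: compute digits iteratively via d_i = x_i mod 7, x_{i+1} = (x_i − d_i)/7. The first 6 digits are (1, 0, 0, 2, 6, 6).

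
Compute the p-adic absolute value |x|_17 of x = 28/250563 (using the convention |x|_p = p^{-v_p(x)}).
|28/250563|_17 = 83521

Step 1 — compute v_17(x) by factoring powers of 17 out of the numerator and denominator: v_17(28/250563) = -4. Step 2 — apply |x|_p = p^{-v_p(x)} = 17^{4} = 83521.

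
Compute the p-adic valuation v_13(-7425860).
v_13(-7425860) = 5

v_13(n) is the largest exponent k such that 13^k divides n. Factor out: -7425860 = -13^5 · 20. (Sign doesn't affect v_p.) So v_13(-7425860) = 5.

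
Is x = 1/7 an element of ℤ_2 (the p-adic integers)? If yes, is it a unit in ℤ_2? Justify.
x ∈ ℤ_2^× (unit); v_2(x) = 0

ℤ_2 = {x ∈ ℚ_2 : v_2(x) ≥ 0} and ℤ_2^× = {x ∈ ℤ_2 : v_2(x) = 0}. Here v_2(1/7) = v_2(num) − v_2(den) = 0; compare against these criteria.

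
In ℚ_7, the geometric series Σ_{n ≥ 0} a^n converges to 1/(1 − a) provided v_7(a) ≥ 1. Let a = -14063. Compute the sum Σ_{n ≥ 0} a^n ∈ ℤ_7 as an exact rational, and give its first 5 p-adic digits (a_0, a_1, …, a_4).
Σ a^n = 1/(1 − a) = 1/14064;  first 5 digits = (1, 0, 0, 1, 1)

v_7(a) = 3 ≥ 1, so the series converges in ℤ_7 to 1/(1 − a) = 1/(1 − (-14063)) = 1/14064. Expand this rational in ℤ_7: compute digits iteratively via d_i = x_i mod 7, x_{i+1} = (x_i − d_i)/7. The first 5 digits are (1, 0, 0, 1, 1).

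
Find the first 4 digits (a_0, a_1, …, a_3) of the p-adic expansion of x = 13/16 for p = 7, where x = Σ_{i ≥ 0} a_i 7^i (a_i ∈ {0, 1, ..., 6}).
(a_0, …, a_3) = (3, 1, 2, 1)

v_7(13/16) = 0 (numerator and denominator both coprime to 7), so x ∈ ℤ_7^×. Compute digits iteratively via a_i = x_i mod 7, x_{i+1} = (x_i − a_i)/7, with x_0 = x:
  x_0 = 13/16;  a_0 = 3;  x_1 = (x_0 − 3)/7 = -5/16
  x_1 = -5/16;  a_1 = 1;  x_2 = (x_1 − 1)/7 = -3/16
  x_2 = -3/16;  a_2 = 2;  x_3 = (x_2 − 2)/7 = -5/16
  x_3 = -5/16;  a_3 = 1;  x_4 = (x_3 − 1)/7 = -3/16
Digits: (3, 1, 2, 1).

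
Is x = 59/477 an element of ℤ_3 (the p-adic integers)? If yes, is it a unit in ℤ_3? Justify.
x ∉ ℤ_3 (v_3(x) = -2 < 0)

ℤ_3 = {x ∈ ℚ_3 : v_3(x) ≥ 0} and ℤ_3^× = {x ∈ ℤ_3 : v_3(x) = 0}. Here v_3(59/477) = v_3(num) − v_3(den) = -2; compare against these criteria.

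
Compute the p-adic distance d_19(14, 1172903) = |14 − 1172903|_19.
d_19(14, 1172903) = 1/130321

Step 1 — x − y = 14 − 1172903 = -1172889. Step 2 — v_19(-1172889) = 4 (factor: -1172889 = −(19^4 · 9); the sign does not affect v_p). Step 3 — |x − y|_19 = 19^{-4} = 1/130321.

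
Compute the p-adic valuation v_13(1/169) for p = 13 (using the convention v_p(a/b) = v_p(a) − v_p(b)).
v_13(1/169) = -2

Factor powers of 13 from the numerator and denominator of the reduced fraction: 1 = 13^0 · 1 and 169 = 13^2 · 1. Apply v_p(a/b) = v_p(a) − v_p(b): v_13(1/169) = 0 − 2 = -2.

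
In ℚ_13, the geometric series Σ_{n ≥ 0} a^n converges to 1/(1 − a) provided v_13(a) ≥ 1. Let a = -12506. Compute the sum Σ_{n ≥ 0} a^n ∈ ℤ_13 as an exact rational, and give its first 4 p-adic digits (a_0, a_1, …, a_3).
Σ a^n = 1/(1 − a) = 1/12507;  first 4 digits = (1, 0, 4, 7)

v_13(a) = 2 ≥ 1, so the series converges in ℤ_13 to 1/(1 − a) = 1/(1 − (-12506)) = 1/12507. Expand this rational in ℤ_13: compute digits iteratively via d_i = x_i mod 13, x_{i+1} = (x_i − d_i)/13. The first 4 digits are (1, 0, 4, 7).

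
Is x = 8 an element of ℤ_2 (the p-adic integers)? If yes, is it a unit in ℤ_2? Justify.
x ∈ ℤ_2 but not a unit; v_2(x) = 3 > 0

ℤ_2 = {x ∈ ℚ_2 : v_2(x) ≥ 0} and ℤ_2^× = {x ∈ ℤ_2 : v_2(x) = 0}. Here v_2(8) = v_2(num) − v_2(den) = 3; compare against these criteria.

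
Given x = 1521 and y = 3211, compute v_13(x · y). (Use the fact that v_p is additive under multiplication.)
v_13(4883931) = 4

v_p(x) = 2 (factor: 1521 = 13^2 · 9); v_p(y) = 2 (factor: 3211 = 13^2 · 19). Additivity: v_p(xy) = v_p(x) + v_p(y) = 2 + 2 = 4. (Direct check: xy = 4883931 = 13^4 · (171).)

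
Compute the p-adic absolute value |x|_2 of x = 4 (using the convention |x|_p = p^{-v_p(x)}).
|4|_2 = 1/4

Step 1 — compute v_2(x) by factoring powers of 2 out of the numerator and denominator: v_2(4) = 2. Step 2 — apply |x|_p = p^{-v_p(x)} = 2^{-2} = 1/4.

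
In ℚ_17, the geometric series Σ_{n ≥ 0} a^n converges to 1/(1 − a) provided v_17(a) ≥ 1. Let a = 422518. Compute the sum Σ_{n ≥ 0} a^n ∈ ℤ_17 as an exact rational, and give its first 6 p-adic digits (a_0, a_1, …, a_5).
Σ a^n = 1/(1 − a) = -1/422517;  first 6 digits = (1, 0, 0, 1, 5, 0)

v_17(a) = 3 ≥ 1, so the series converges in ℤ_17 to 1/(1 − a) = 1/(1 − 422518) = -1/422517. Expand this rational in ℤ_17: compute digits iteratively via d_i = x_i mod 17, x_{i+1} = (x_i − d_i)/17. The first 6 digits are (1, 0, 0, 1, 5, 0).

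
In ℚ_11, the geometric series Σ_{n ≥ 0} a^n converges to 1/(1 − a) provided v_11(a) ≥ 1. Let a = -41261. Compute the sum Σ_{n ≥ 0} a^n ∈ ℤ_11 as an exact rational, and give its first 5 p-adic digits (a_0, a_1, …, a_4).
Σ a^n = 1/(1 − a) = 1/41262;  first 5 digits = (1, 0, 0, 2, 8)

v_11(a) = 3 ≥ 1, so the series converges in ℤ_11 to 1/(1 − a) = 1/(1 − (-41261)) = 1/41262. Expand this rational in ℤ_11: compute digits iteratively via d_i = x_i mod 11, x_{i+1} = (x_i − d_i)/11. The first 5 digits are (1, 0, 0, 2, 8).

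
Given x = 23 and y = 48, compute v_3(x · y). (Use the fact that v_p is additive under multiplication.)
v_3(1104) = 1

v_p(x) = 0 (factor: 23 = 3^0 · 23); v_p(y) = 1 (factor: 48 = 3^1 · 16). Additivity: v_p(xy) = v_p(x) + v_p(y) = 0 + 1 = 1. (Direct check: xy = 1104 = 3^1 · (368).)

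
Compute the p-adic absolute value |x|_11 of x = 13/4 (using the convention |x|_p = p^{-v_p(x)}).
|13/4|_11 = 1

Step 1 — compute v_11(x) by factoring powers of 11 out of the numerator and denominator: v_11(13/4) = 0. Step 2 — apply |x|_p = p^{-v_p(x)} = 11^{0} = 1.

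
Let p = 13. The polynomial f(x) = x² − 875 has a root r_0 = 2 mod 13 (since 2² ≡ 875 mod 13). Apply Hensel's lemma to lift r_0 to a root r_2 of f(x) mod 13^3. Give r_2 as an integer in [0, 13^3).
r_2 = 1445 (mod 2197)

Hensel's recurrence: r_{i+1} = r_i − f(r_i)·(f′(r_i))^{-1} mod 13^{i+2}, with f′(x) = 2x. Iterate:
  r_0 = 2 (mod 13)
  r_1 = 93 (mod 169)
  r_2 = 1445 (mod 2197)
Final: r_2 = 1445, and one checks f(r_2) ≡ 0 mod 13^3.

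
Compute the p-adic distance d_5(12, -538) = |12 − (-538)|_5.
d_5(12, -538) = 1/25

Step 1 — x − y = 12 − (-538) = 550. Step 2 — v_5(550) = 2 (factor: 550 = (5^2 · 22); the sign does not affect v_p). Step 3 — |x − y|_5 = 5^{-2} = 1/25.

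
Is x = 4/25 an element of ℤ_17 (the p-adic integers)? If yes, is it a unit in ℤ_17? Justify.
x ∈ ℤ_17^× (unit); v_17(x) = 0

ℤ_17 = {x ∈ ℚ_17 : v_17(x) ≥ 0} and ℤ_17^× = {x ∈ ℤ_17 : v_17(x) = 0}. Here v_17(4/25) = v_17(num) − v_17(den) = 0; compare against these criteria.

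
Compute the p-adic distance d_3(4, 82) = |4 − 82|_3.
d_3(4, 82) = 1/3

Step 1 — x − y = 4 − 82 = -78. Step 2 — v_3(-78) = 1 (factor: -78 = −(3^1 · 26); the sign does not affect v_p). Step 3 — |x − y|_3 = 3^{-1} = 1/3.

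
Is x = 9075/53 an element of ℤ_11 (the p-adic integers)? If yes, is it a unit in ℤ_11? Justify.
x ∈ ℤ_11 but not a unit; v_11(x) = 2 > 0

ℤ_11 = {x ∈ ℚ_11 : v_11(x) ≥ 0} and ℤ_11^× = {x ∈ ℤ_11 : v_11(x) = 0}. Here v_11(9075/53) = v_11(num) − v_11(den) = 2; compare against these criteria.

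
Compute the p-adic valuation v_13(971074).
v_13(971074) = 4

v_13(n) is the largest exponent k such that 13^k divides n. Factor out: 971074 = 13^4 · 34. (Sign doesn't affect v_p.) So v_13(971074) = 4.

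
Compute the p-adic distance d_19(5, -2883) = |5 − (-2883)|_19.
d_19(5, -2883) = 1/361

Step 1 — x − y = 5 − (-2883) = 2888. Step 2 — v_19(2888) = 2 (factor: 2888 = (19^2 · 8); the sign does not affect v_p). Step 3 — |x − y|_19 = 19^{-2} = 1/361.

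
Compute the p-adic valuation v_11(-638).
v_11(-638) = 1

v_11(n) is the largest exponent k such that 11^k divides n. Factor out: -638 = -11^1 · 58. (Sign doesn't affect v_p.) So v_11(-638) = 1.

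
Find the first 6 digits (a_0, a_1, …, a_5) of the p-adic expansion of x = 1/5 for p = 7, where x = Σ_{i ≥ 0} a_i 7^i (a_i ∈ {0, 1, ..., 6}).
(a_0, …, a_5) = (3, 1, 4, 5, 2, 1)

v_7(1/5) = 0 (numerator and denominator both coprime to 7), so x ∈ ℤ_7^×. Compute digits iteratively via a_i = x_i mod 7, x_{i+1} = (x_i − a_i)/7, with x_0 = x:
  x_0 = 1/5;  a_0 = 3;  x_1 = (x_0 − 3)/7 = -2/5
  x_1 = -2/5;  a_1 = 1;  x_2 = (x_1 − 1)/7 = -1/5
  x_2 = -1/5;  a_2 = 4;  x_3 = (x_2 − 4)/7 = -3/5
  x_3 = -3/5;  a_3 = 5;  x_4 = (x_3 − 5)/7 = -4/5
  x_4 = -4/5;  a_4 = 2;  x_5 = (x_4 − 2)/7 = -2/5
  x_5 = -2/5;  a_5 = 1;  x_6 = (x_5 − 1)/7 = -1/5
Digits: (3, 1, 4, 5, 2, 1).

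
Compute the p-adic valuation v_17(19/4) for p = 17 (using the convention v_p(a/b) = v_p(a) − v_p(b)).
v_17(19/4) = 0

Factor powers of 17 from the numerator and denominator of the reduced fraction: 19 = 17^0 · 19 and 4 = 17^0 · 4. Apply v_p(a/b) = v_p(a) − v_p(b): v_17(19/4) = 0 − 0 = 0.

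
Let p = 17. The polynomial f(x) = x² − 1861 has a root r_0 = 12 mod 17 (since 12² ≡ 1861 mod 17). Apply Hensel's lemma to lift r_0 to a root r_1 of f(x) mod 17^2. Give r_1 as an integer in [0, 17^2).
r_1 = 216 (mod 289)

Hensel's recurrence: r_{i+1} = r_i − f(r_i)·(f′(r_i))^{-1} mod 17^{i+2}, with f′(x) = 2x. Iterate:
  r_0 = 12 (mod 17)
  r_1 = 216 (mod 289)
Final: r_1 = 216, and one checks f(r_1) ≡ 0 mod 17^2.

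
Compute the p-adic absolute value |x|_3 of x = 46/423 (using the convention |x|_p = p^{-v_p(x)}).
|46/423|_3 = 9

Step 1 — compute v_3(x) by factoring powers of 3 out of the numerator and denominator: v_3(46/423) = -2. Step 2 — apply |x|_p = p^{-v_p(x)} = 3^{2} = 9.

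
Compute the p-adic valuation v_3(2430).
v_3(2430) = 5

v_3(n) is the largest exponent k such that 3^k divides n. Factor out: 2430 = 3^5 · 10. (Sign doesn't affect v_p.) So v_3(2430) = 5.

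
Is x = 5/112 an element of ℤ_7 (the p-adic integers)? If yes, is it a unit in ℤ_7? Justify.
x ∉ ℤ_7 (v_7(x) = -1 < 0)

ℤ_7 = {x ∈ ℚ_7 : v_7(x) ≥ 0} and ℤ_7^× = {x ∈ ℤ_7 : v_7(x) = 0}. Here v_7(5/112) = v_7(num) − v_7(den) = -1; compare against these criteria.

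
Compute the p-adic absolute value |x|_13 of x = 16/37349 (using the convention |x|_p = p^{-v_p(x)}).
|16/37349|_13 = 2197

Step 1 — compute v_13(x) by factoring powers of 13 out of the numerator and denominator: v_13(16/37349) = -3. Step 2 — apply |x|_p = p^{-v_p(x)} = 13^{3} = 2197.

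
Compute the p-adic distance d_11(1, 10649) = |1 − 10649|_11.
d_11(1, 10649) = 1/1331

Step 1 — x − y = 1 − 10649 = -10648. Step 2 — v_11(-10648) = 3 (factor: -10648 = −(11^3 · 8); the sign does not affect v_p). Step 3 — |x − y|_11 = 11^{-3} = 1/1331.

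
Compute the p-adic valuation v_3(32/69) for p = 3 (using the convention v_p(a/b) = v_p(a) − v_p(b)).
v_3(32/69) = -1

Factor powers of 3 from the numerator and denominator of the reduced fraction: 32 = 3^0 · 32 and 69 = 3^1 · 23. Apply v_p(a/b) = v_p(a) − v_p(b): v_3(32/69) = 0 − 1 = -1.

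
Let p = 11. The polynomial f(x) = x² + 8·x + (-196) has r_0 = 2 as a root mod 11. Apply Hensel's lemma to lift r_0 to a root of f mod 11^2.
r_1 = 57 (mod 121)

Hensel: r_{i+1} = r_i − f(r_i)·(f′(r_i))^{-1} mod 11^{i+2}, f′(x) = 2x + 8. Iterate:
  r_0 = 2 (mod 11)
  r_1 = 57 (mod 121)
Final: r = 57 satisfies f(r) ≡ 0 mod 11^2.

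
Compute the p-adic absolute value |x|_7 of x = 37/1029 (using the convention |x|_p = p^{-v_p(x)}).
|37/1029|_7 = 343

Step 1 — compute v_7(x) by factoring powers of 7 out of the numerator and denominator: v_7(37/1029) = -3. Step 2 — apply |x|_p = p^{-v_p(x)} = 7^{3} = 343.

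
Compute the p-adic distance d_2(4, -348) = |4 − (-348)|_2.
d_2(4, -348) = 1/32

Step 1 — x − y = 4 − (-348) = 352. Step 2 — v_2(352) = 5 (factor: 352 = (2^5 · 11); the sign does not affect v_p). Step 3 — |x − y|_2 = 2^{-5} = 1/32.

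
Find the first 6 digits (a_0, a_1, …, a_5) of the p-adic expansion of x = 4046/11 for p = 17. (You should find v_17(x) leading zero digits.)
(a_0, …, a_5) = (0, 0, 9, 15, 13, 10)

v_17(4046/11) = 2, so a_0 = ... = a_1 = 0. Factor out: x = 17^2 · u with u = 14/11 a unit in ℤ_17. Expand u iteratively via a_{v+i} = u_i mod 17, u_{i+1} = (u_i − a_{v+i})/17:
  u_0 = 14/11;  a_2 = 9;  u_1 = (u_0 − 9)/17 = -5/11
  u_1 = -5/11;  a_3 = 15;  u_2 = (u_1 − 15)/17 = -10/11
  u_2 = -10/11;  a_4 = 13;  u_3 = (u_2 − 13)/17 = -9/11
  u_3 = -9/11;  a_5 = 10;  u_4 = (u_3 − 10)/17 = -7/11
Digits: (0, 0, 9, 15, 13, 10).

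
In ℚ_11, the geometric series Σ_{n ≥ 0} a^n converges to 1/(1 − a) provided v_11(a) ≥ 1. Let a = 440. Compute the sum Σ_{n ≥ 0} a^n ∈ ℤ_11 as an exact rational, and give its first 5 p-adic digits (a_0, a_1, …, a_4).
Σ a^n = 1/(1 − a) = -1/439;  first 5 digits = (1, 7, 8, 4, 4)

v_11(a) = 1 ≥ 1, so the series converges in ℤ_11 to 1/(1 − a) = 1/(1 − 440) = -1/439. Expand this rational in ℤ_11: compute digits iteratively via d_i = x_i mod 11, x_{i+1} = (x_i − d_i)/11. The first 5 digits are (1, 7, 8, 4, 4).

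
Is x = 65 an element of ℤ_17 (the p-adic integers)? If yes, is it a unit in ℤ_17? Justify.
x ∈ ℤ_17^× (unit); v_17(x) = 0

ℤ_17 = {x ∈ ℚ_17 : v_17(x) ≥ 0} and ℤ_17^× = {x ∈ ℤ_17 : v_17(x) = 0}. Here v_17(65) = v_17(num) − v_17(den) = 0; compare against these criteria.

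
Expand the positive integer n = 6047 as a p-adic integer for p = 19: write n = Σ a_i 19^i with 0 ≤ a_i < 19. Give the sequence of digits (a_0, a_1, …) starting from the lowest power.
(a_0, a_1, …) = (5, 14, 16)

Repeated division by 19 gives the digits low-to-high: 6047 = 5 + 14·19^1 + 16·19^2. Digit sequence: (5, 14, 16).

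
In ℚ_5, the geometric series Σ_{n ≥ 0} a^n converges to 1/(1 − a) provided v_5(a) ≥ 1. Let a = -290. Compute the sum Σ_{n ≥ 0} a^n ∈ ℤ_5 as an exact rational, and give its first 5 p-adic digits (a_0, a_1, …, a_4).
Σ a^n = 1/(1 − a) = 1/291;  first 5 digits = (1, 2, 2, 3, 2)

v_5(a) = 1 ≥ 1, so the series converges in ℤ_5 to 1/(1 − a) = 1/(1 − (-290)) = 1/291. Expand this rational in ℤ_5: compute digits iteratively via d_i = x_i mod 5, x_{i+1} = (x_i − d_i)/5. The first 5 digits are (1, 2, 2, 3, 2).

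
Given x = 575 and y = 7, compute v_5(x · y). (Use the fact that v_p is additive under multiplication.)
v_5(4025) = 2

v_p(x) = 2 (factor: 575 = 5^2 · 23); v_p(y) = 0 (factor: 7 = 5^0 · 7). Additivity: v_p(xy) = v_p(x) + v_p(y) = 2 + 0 = 2. (Direct check: xy = 4025 = 5^2 · (161).)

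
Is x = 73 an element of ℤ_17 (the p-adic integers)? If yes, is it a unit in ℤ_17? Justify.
x ∈ ℤ_17^× (unit); v_17(x) = 0

ℤ_17 = {x ∈ ℚ_17 : v_17(x) ≥ 0} and ℤ_17^× = {x ∈ ℤ_17 : v_17(x) = 0}. Here v_17(73) = v_17(num) − v_17(den) = 0; compare against these criteria.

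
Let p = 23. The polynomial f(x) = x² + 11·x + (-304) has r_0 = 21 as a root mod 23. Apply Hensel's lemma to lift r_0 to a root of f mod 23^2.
r_1 = 44 (mod 529)

Hensel: r_{i+1} = r_i − f(r_i)·(f′(r_i))^{-1} mod 23^{i+2}, f′(x) = 2x + 11. Iterate:
  r_0 = 21 (mod 23)
  r_1 = 44 (mod 529)
Final: r = 44 satisfies f(r) ≡ 0 mod 23^2.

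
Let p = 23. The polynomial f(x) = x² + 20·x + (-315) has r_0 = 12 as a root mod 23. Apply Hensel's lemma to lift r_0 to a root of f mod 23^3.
r_2 = 2956 (mod 12167)

Hensel: r_{i+1} = r_i − f(r_i)·(f′(r_i))^{-1} mod 23^{i+2}, f′(x) = 2x + 20. Iterate:
  r_0 = 12 (mod 23)
  r_1 = 311 (mod 529)
  r_2 = 2956 (mod 12167)
Final: r = 2956 satisfies f(r) ≡ 0 mod 23^3.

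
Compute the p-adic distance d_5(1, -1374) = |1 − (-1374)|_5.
d_5(1, -1374) = 1/125

Step 1 — x − y = 1 − (-1374) = 1375. Step 2 — v_5(1375) = 3 (factor: 1375 = (5^3 · 11); the sign does not affect v_p). Step 3 — |x − y|_5 = 5^{-3} = 1/125.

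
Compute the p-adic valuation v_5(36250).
v_5(36250) = 4

v_5(n) is the largest exponent k such that 5^k divides n. Factor out: 36250 = 5^4 · 58. (Sign doesn't affect v_p.) So v_5(36250) = 4.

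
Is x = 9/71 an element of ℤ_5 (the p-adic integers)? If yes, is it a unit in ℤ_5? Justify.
x ∈ ℤ_5^× (unit); v_5(x) = 0

ℤ_5 = {x ∈ ℚ_5 : v_5(x) ≥ 0} and ℤ_5^× = {x ∈ ℤ_5 : v_5(x) = 0}. Here v_5(9/71) = v_5(num) − v_5(den) = 0; compare against these criteria.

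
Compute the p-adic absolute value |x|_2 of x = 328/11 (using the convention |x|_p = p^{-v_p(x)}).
|328/11|_2 = 1/8

Step 1 — compute v_2(x) by factoring powers of 2 out of the numerator and denominator: v_2(328/11) = 3. Step 2 — apply |x|_p = p^{-v_p(x)} = 2^{-3} = 1/8.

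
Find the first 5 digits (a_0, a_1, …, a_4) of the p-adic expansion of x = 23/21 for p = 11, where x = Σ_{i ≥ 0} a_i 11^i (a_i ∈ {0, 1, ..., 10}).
(a_0, …, a_4) = (10, 6, 2, 5, 10)

v_11(23/21) = 0 (numerator and denominator both coprime to 11), so x ∈ ℤ_11^×. Compute digits iteratively via a_i = x_i mod 11, x_{i+1} = (x_i − a_i)/11, with x_0 = x:
  x_0 = 23/21;  a_0 = 10;  x_1 = (x_0 − 10)/11 = -17/21
  x_1 = -17/21;  a_1 = 6;  x_2 = (x_1 − 6)/11 = -13/21
  x_2 = -13/21;  a_2 = 2;  x_3 = (x_2 − 2)/11 = -5/21
  x_3 = -5/21;  a_3 = 5;  x_4 = (x_3 − 5)/11 = -10/21
  x_4 = -10/21;  a_4 = 10;  x_5 = (x_4 − 10)/11 = -20/21
Digits: (10, 6, 2, 5, 10).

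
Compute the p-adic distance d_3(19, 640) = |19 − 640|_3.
d_3(19, 640) = 1/27

Step 1 — x − y = 19 − 640 = -621. Step 2 — v_3(-621) = 3 (factor: -621 = −(3^3 · 23); the sign does not affect v_p). Step 3 — |x − y|_3 = 3^{-3} = 1/27.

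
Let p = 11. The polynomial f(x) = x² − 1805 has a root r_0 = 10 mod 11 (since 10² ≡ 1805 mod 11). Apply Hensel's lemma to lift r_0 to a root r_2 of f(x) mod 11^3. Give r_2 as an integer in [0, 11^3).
r_2 = 1275 (mod 1331)

Hensel's recurrence: r_{i+1} = r_i − f(r_i)·(f′(r_i))^{-1} mod 11^{i+2}, with f′(x) = 2x. Iterate:
  r_0 = 10 (mod 11)
  r_1 = 65 (mod 121)
  r_2 = 1275 (mod 1331)
Final: r_2 = 1275, and one checks f(r_2) ≡ 0 mod 11^3.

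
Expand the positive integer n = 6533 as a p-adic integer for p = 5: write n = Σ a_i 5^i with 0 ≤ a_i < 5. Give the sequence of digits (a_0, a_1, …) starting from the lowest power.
(a_0, a_1, …) = (3, 1, 1, 2, 0, 2)

Repeated division by 5 gives the digits low-to-high: 6533 = 3 + 1·5^1 + 1·5^2 + 2·5^3 + 2·5^5. Digit sequence: (3, 1, 1, 2, 0, 2).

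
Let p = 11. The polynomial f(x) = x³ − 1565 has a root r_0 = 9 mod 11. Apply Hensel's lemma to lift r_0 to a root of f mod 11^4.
r_3 = 13550 (mod 14641)

Hensel: r_{i+1} = r_i − f(r_i)/f′(r_i) mod 11^{i+2}, where f′(x) = 3x². Iterate:
  r_0 = 9 (mod 11)
  r_1 = 119 (mod 121)
  r_2 = 240 (mod 1331)
  r_3 = 13550 (mod 14641)
Final: r = 13550 with f(r) ≡ 0 mod 11^4.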